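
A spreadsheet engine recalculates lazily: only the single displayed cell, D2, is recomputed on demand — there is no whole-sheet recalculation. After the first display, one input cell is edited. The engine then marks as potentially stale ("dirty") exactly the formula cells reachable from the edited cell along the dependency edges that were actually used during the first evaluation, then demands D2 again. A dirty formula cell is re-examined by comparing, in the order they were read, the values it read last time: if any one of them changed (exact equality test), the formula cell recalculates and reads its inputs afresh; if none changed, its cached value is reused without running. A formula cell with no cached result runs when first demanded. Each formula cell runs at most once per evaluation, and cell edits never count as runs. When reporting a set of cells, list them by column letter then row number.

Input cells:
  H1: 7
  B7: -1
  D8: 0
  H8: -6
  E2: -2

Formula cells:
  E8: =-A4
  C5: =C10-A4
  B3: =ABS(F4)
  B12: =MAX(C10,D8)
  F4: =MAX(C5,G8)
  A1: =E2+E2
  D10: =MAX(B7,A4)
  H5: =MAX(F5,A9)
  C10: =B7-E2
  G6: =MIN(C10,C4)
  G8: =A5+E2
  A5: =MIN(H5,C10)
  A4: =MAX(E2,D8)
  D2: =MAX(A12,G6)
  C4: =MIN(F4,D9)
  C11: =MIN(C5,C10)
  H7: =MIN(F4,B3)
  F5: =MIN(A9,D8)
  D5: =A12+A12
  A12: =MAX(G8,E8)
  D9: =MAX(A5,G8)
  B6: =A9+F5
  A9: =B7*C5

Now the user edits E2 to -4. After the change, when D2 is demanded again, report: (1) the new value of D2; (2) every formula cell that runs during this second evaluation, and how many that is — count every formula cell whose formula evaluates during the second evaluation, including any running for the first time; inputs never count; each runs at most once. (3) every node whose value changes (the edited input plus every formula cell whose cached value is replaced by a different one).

New value of D2: 0.
Formula cells that run: A4, A5, A9, A12, C4, C5, C10, D2, D9, F4, F5, G6, G8, H5 — 14 in total.
Values that change: A5, A9, C4, C5, C10, D9, E2, F4, F5, G6, G8, H5.
Key observation: the cutoff stops propagation at E8 — its inputs' values are unchanged, so it reuses its cache.

First evaluation (everything demanded from the output):
  A4 = MAX(-2, 0) = 0
  C10 = -1 - -2 = 1
  C5 = 1 - 0 = 1
  A9 = -1 * 1 = -1
  E8 = -(0) = 0
  F5 = MIN(-1, 0) = -1
  H5 = MAX(-1, -1) = -1
  A5 = MIN(-1, 1) = -1
  G8 = -1 + -2 = -3
  A12 = MAX(-3, 0) = 0
  D9 = MAX(-1, -3) = -1
  F4 = MAX(1, -3) = 1
  C4 = MIN(1, -1) = -1
  G6 = MIN(1, -1) = -1
  D2 = MAX(0, -1) = 0

Propagation after the edit:
  A4: runs — E2 -2->-4; result 0 (same value as before).
  C10: runs — E2 -2->-4; result 3.
  C5: runs — C10 1->3; result 3.
  A9: runs — C5 1->3; result -3.
  E8: checked — values it read are unchanged (A4 unchanged); reused cached 0 without running.
  F5: runs — A9 -1->-3; result -3.
  H5: runs — F5 -1->-3; A9 -1->-3; result -3.
  A5: runs — H5 -1->-3; C10 1->3; result -3.
  G8: runs — A5 -1->-3; E2 -2->-4; result -7.
  A12: runs — G8 -3->-7; result 0 (same value as before).
  D9: runs — A5 -1->-3; G8 -3->-7; result -3.
  F4: runs — C5 1->3; G8 -3->-7; result 3.
  C4: runs — F4 1->3; D9 -1->-3; result -3.
  G6: runs — C10 1->3; C4 -1->-3; result -3.
  D2: runs — G6 -1->-3; result 0 (same value as before).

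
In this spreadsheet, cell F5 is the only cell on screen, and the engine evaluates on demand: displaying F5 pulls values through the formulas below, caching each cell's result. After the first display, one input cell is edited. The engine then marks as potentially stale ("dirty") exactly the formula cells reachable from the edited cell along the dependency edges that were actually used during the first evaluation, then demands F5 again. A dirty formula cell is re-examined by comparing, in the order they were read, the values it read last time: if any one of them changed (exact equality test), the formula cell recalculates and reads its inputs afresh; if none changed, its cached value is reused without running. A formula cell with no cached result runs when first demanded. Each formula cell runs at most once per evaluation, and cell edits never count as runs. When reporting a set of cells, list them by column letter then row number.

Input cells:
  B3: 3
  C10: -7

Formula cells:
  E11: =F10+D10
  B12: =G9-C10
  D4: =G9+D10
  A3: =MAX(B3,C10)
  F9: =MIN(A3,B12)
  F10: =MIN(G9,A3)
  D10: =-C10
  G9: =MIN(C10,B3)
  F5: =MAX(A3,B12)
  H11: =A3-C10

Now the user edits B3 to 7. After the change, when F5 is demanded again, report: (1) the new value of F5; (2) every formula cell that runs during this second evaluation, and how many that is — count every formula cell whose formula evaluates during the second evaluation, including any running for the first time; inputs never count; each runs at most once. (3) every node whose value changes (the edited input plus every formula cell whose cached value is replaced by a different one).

Initial pass — values computed on the first demand:
  A3 = MAX(3, -7) = 3
  G9 = MIN(-7, 3) = -7
  B12 = -7 - -7 = 0
  F5 = MAX(3, 0) = 3

Second demand — change propagation:
  A3: re-runs because B3 3->7; new result 7.
  G9: re-runs because B3 3->7; new result -7 (unchanged).
  B12: re-examined; everything it read last time is the same (G9 unchanged, C10 unchanged) — cache 0 kept, no run.
  F5: re-runs because A3 3->7; new result 7.

The important point: at B12 every value read last time is unchanged, so the dirty flag clears without a run.

F5 now evaluates to 7.
Run set: A3, F5, G9 (3 run).
Changed values: A3, B3, F5.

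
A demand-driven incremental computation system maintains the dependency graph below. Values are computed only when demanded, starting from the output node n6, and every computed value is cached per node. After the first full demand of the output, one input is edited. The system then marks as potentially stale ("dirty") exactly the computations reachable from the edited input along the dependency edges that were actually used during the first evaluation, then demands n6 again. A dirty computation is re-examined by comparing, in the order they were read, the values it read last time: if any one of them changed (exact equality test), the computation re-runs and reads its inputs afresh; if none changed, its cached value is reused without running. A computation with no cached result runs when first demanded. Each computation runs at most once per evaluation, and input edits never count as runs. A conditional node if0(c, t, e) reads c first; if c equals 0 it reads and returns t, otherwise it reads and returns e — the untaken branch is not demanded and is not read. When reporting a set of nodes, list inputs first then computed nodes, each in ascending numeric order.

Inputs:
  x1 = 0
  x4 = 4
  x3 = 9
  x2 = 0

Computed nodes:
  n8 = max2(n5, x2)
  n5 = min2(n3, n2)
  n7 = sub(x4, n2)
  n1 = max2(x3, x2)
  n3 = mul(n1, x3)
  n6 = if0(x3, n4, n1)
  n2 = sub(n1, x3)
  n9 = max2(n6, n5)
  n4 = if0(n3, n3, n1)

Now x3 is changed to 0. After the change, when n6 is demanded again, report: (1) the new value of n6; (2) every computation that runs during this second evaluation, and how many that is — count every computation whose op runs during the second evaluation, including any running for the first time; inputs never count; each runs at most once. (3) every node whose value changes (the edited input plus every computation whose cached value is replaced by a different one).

New value of n6: 0.
Computations that run: n1, n3, n4, n6 — 4 in total.
Values that change: x3, n1, n6.
Key observation: a condition flipped, so demand reaches new nodes — n3, n4 run for the first time.

First evaluation (everything demanded from the output):
  n1 = max2(9, 0) = 9
  n6 = if0(x3=9 -> else branch n1) = 9

Propagation after the edit:
  n1: runs — x3 9->0; result 0.
  n3: demanded for the first time — runs, produces 0.
  n4: demanded for the first time — runs, produces 0.
  n6: runs — x3 9->0; n1 9->0; result 0.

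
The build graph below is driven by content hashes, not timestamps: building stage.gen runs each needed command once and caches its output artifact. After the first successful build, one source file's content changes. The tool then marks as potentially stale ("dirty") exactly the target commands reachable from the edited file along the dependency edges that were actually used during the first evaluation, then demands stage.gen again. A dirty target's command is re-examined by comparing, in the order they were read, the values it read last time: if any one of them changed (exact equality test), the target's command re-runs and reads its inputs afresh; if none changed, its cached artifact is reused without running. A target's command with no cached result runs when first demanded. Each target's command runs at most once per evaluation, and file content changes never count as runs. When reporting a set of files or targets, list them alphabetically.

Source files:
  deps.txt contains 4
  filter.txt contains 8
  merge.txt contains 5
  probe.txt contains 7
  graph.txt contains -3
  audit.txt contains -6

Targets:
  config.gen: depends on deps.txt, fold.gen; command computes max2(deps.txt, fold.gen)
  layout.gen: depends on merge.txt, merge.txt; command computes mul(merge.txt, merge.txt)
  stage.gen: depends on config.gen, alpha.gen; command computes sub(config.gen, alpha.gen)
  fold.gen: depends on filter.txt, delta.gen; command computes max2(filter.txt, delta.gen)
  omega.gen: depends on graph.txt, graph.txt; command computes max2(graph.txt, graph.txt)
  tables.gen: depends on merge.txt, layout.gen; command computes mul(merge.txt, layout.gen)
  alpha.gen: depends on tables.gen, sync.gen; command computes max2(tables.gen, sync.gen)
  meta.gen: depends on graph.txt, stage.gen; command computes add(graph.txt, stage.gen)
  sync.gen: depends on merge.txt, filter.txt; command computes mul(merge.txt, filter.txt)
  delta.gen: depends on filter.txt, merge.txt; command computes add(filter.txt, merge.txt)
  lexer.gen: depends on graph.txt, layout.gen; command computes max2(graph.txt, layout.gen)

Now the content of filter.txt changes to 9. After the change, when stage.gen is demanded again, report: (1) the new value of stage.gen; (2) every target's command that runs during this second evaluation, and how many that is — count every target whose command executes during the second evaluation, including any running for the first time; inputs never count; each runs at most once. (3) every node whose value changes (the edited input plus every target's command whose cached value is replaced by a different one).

Initial pass — values computed on the first demand:
  delta.gen = add(8, 5) = 13
  fold.gen = max2(8, 13) = 13
  config.gen = max2(4, 13) = 13
  layout.gen = mul(5, 5) = 25
  sync.gen = mul(5, 8) = 40
  tables.gen = mul(5, 25) = 125
  alpha.gen = max2(125, 40) = 125
  stage.gen = sub(13, 125) = -112

Second demand — change propagation:
  delta.gen: re-runs because filter.txt 8->9; new result 14.
  fold.gen: re-runs because filter.txt 8->9; delta.gen 13->14; new result 14.
  config.gen: re-runs because fold.gen 13->14; new result 14.
  sync.gen: re-runs because filter.txt 8->9; new result 45.
  alpha.gen: re-runs because sync.gen 40->45; new result 125 (unchanged).
  stage.gen: re-runs because config.gen 13->14; new result -111.

stage.gen now evaluates to -111.
Run set: alpha.gen, config.gen, delta.gen, fold.gen, stage.gen, sync.gen (6 run).
Changed values: config.gen, delta.gen, filter.txt, fold.gen, stage.gen, sync.gen.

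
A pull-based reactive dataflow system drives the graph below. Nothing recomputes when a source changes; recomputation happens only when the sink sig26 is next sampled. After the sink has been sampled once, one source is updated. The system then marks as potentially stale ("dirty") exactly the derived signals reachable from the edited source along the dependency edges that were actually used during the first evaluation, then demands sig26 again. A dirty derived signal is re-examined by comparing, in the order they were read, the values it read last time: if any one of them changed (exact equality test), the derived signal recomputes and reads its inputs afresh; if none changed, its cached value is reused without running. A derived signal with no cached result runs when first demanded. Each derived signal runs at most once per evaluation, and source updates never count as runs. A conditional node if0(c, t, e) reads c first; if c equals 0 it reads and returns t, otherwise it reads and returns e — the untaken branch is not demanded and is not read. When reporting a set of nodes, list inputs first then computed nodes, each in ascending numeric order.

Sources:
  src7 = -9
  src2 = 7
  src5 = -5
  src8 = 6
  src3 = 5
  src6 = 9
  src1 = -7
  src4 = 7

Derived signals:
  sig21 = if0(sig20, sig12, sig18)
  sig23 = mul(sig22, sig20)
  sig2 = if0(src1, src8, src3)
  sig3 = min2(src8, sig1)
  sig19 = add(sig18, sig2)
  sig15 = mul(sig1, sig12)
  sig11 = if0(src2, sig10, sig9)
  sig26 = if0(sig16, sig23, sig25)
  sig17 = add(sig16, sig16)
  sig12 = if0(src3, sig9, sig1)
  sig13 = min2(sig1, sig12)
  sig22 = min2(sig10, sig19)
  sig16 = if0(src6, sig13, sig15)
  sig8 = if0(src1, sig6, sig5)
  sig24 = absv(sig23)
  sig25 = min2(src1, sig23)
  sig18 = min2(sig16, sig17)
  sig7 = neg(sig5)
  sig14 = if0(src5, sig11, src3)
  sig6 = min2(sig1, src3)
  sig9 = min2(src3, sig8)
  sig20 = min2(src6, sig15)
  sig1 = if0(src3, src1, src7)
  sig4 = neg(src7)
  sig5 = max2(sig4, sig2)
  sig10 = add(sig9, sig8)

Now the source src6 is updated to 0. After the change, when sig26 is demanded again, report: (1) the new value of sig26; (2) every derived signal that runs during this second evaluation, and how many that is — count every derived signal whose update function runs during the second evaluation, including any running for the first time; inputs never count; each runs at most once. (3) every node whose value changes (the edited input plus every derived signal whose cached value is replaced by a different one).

First evaluation (everything demanded from the output):
  sig1 = if0(src3=5 -> else branch src7) = -9
  sig2 = if0(src1=-7 -> else branch src3) = 5
  sig4 = neg(-9) = 9
  sig5 = max2(9, 5) = 9
  sig8 = if0(src1=-7 -> else branch sig5) = 9
  sig9 = min2(5, 9) = 5
  sig10 = add(5, 9) = 14
  sig12 = if0(src3=5 -> else branch sig1) = -9
  sig15 = mul(-9, -9) = 81
  sig16 = if0(src6=9 -> else branch sig15) = 81
  sig17 = add(81, 81) = 162
  sig18 = min2(81, 162) = 81
  sig19 = add(81, 5) = 86
  sig20 = min2(9, 81) = 9
  sig22 = min2(14, 86) = 14
  sig23 = mul(14, 9) = 126
  sig25 = min2(-7, 126) = -7
  sig26 = if0(sig16=81 -> else branch sig25) = -7

Propagation after the edit:
  sig13: demanded for the first time — runs, produces -9.
  sig16: runs — src6 9->0; result -9.
  sig17: runs — sig16 81->-9; sig16 81->-9; result -18.
  sig18: runs — sig16 81->-9; sig17 162->-18; result -18.
  sig19: runs — sig18 81->-18; result -13.
  sig20: runs — src6 9->0; result 0.
  sig22: runs — sig19 86->-13; result -13.
  sig23: runs — sig22 14->-13; sig20 9->0; result 0.
  sig25: runs — sig23 126->0; result -7 (same value as before).
  sig26: runs — sig16 81->-9; result -7 (same value as before).

Key observation: a condition flipped, so demand reaches new nodes — sig13 runs for the first time.

New value of sig26: -7.
Derived signals that run: sig13, sig16, sig17, sig18, sig19, sig20, sig22, sig23, sig25, sig26 — 10 in total.
Values that change: src6, sig16, sig17, sig18, sig19, sig20, sig22, sig23.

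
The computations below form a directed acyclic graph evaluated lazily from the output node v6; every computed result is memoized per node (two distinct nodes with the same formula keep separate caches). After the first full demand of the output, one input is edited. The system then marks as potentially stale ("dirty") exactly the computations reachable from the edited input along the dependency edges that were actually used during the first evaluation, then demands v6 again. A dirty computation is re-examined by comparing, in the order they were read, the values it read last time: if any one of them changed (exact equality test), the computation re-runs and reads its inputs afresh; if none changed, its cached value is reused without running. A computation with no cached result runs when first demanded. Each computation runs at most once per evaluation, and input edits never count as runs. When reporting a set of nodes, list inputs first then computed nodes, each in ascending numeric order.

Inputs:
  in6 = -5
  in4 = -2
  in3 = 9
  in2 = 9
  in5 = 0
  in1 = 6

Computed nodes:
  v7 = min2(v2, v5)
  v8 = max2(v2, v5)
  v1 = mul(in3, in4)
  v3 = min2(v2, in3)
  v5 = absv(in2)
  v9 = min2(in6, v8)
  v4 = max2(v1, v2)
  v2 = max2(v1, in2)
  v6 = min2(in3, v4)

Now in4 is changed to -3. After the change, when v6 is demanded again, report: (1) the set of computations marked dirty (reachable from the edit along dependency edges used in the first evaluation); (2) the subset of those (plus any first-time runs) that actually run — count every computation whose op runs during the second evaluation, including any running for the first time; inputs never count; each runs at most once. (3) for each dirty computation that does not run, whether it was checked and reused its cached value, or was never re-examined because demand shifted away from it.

The edit dirties: v1, v2, v4, v6.
3 computations run: v1, v2, v4.
Cache hits after checking: v6.
Note where the cutoff bites: v6 is checked, finds nothing changed, and keeps its cache.

First demand of the output computes:
  v1 = mul(9, -2) = -18
  v2 = max2(-18, 9) = 9
  v4 = max2(-18, 9) = 9
  v6 = min2(9, 9) = 9

After the edit, cleaning proceeds:
  v1: a read changed (in4 -2->-3) — executes, giving -27.
  v2: a read changed (v1 -18->-27) — executes, giving 9 — identical to its old value.
  v4: a read changed (v1 -18->-27) — executes, giving 9 — identical to its old value.
  v6: dirty, but its reads are unchanged (in3 unchanged, v4 unchanged); cached 9 stands.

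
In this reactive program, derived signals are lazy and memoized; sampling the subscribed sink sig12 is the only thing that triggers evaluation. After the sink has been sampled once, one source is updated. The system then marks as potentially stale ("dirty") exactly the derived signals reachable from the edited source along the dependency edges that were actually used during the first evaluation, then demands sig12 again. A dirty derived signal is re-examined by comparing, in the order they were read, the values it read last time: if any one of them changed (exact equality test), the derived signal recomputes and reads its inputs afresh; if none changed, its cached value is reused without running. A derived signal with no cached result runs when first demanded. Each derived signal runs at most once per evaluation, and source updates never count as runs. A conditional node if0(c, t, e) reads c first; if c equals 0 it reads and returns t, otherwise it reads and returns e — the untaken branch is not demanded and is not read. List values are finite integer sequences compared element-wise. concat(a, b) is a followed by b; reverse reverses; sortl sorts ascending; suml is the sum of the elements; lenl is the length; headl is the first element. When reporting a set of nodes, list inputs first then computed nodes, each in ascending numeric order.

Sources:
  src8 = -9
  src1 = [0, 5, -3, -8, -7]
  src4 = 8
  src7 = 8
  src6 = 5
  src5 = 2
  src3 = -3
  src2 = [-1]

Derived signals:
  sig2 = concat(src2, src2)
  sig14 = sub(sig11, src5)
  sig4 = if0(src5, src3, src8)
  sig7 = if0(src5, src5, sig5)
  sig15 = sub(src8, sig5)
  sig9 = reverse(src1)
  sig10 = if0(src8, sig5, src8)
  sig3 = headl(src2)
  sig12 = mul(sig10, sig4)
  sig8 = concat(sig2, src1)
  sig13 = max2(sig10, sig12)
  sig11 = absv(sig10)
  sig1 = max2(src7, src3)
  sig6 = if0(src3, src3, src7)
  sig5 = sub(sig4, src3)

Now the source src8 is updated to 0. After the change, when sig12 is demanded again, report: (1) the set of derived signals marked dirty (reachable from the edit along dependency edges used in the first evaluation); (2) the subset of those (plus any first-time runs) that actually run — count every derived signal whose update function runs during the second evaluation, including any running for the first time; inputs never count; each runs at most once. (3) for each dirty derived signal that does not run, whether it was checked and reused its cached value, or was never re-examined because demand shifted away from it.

The edit dirties: sig4, sig10, sig12.
4 derived signals run: sig4, sig5, sig10, sig12.
No dirty derived signal escaped a run.
Note the branch switch — sig5 had no cache and runs now for the first time.

First demand of the output computes:
  sig4 = if0(src5=2 -> else branch src8) = -9
  sig10 = if0(src8=-9 -> else branch src8) = -9
  sig12 = mul(-9, -9) = 81

After the edit, cleaning proceeds:
  sig4: a read changed (src8 -9->0) — executes, giving 0.
  sig5: had never run; runs now, result 3.
  sig10: a read changed (src8 -9->0; src8 -9->0) — executes, giving 3.
  sig12: a read changed (sig10 -9->3; sig4 -9->0) — executes, giving 0.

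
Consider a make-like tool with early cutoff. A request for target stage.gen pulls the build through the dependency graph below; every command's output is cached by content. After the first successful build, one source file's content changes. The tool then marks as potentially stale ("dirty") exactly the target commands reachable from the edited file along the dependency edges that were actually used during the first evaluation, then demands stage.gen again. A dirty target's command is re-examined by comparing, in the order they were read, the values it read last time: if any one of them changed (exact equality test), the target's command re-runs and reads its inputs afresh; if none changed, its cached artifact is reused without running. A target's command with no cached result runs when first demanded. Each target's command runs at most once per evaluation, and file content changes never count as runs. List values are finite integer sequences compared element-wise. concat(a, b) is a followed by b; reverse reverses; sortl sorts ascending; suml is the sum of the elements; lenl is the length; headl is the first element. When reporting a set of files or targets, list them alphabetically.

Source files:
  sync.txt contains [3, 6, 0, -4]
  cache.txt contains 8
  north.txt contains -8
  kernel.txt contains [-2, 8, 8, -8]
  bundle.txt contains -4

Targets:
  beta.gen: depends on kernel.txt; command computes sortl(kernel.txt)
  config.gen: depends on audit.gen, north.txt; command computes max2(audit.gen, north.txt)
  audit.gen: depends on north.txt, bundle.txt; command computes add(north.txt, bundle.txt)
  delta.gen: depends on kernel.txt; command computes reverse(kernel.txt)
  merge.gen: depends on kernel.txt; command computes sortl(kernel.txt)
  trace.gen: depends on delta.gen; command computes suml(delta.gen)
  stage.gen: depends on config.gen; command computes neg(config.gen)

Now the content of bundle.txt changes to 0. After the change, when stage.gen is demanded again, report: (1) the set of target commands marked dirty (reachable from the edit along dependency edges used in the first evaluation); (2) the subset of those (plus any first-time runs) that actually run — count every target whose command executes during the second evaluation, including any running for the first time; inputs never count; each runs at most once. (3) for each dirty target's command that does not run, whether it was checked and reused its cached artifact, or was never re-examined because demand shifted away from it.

First demand of the output computes:
  audit.gen = add(-8, -4) = -12
  config.gen = max2(-12, -8) = -8
  stage.gen = neg(-8) = 8

After the edit, cleaning proceeds:
  audit.gen: a read changed (bundle.txt -4->0) — executes, giving -8.
  config.gen: a read changed (audit.gen -12->-8) — executes, giving -8 — identical to its old value.
  stage.gen: dirty, but its reads are unchanged (config.gen unchanged); cached 8 stands.

Note the absorption at config.gen: it re-runs yet its value is the same, leaving the output's value untouched.

The edit dirties: audit.gen, config.gen, stage.gen.
2 target commands run: audit.gen, config.gen.
Cache hits after checking: stage.gen.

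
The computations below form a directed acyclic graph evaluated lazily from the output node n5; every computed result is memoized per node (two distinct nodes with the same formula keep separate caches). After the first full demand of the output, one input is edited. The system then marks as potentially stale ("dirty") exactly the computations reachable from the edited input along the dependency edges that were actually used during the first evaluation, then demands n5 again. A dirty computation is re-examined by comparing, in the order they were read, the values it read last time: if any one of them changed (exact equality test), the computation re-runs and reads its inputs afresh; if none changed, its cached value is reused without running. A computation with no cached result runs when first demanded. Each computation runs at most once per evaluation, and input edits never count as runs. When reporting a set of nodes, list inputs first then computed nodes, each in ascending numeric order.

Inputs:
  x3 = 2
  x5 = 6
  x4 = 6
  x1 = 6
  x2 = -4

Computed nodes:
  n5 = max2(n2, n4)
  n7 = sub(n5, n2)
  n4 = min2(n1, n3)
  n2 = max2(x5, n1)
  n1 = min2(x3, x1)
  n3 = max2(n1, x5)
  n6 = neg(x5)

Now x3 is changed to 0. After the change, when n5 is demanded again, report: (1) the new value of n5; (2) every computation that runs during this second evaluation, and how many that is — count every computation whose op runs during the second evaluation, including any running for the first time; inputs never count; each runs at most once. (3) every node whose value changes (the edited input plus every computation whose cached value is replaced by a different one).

First demand of the output computes:
  n1 = min2(2, 6) = 2
  n2 = max2(6, 2) = 6
  n3 = max2(2, 6) = 6
  n4 = min2(2, 6) = 2
  n5 = max2(6, 2) = 6

After the edit, cleaning proceeds:
  n1: a read changed (x3 2->0) — executes, giving 0.
  n2: a read changed (n1 2->0) — executes, giving 6 — identical to its old value.
  n3: a read changed (n1 2->0) — executes, giving 6 — identical to its old value.
  n4: a read changed (n1 2->0) — executes, giving 0.
  n5: a read changed (n4 2->0) — executes, giving 6 — identical to its old value.

Demanding n5 again yields 6.
5 computations run: n1, n2, n3, n4, n5.
The nodes whose values change: x3, n1, n4.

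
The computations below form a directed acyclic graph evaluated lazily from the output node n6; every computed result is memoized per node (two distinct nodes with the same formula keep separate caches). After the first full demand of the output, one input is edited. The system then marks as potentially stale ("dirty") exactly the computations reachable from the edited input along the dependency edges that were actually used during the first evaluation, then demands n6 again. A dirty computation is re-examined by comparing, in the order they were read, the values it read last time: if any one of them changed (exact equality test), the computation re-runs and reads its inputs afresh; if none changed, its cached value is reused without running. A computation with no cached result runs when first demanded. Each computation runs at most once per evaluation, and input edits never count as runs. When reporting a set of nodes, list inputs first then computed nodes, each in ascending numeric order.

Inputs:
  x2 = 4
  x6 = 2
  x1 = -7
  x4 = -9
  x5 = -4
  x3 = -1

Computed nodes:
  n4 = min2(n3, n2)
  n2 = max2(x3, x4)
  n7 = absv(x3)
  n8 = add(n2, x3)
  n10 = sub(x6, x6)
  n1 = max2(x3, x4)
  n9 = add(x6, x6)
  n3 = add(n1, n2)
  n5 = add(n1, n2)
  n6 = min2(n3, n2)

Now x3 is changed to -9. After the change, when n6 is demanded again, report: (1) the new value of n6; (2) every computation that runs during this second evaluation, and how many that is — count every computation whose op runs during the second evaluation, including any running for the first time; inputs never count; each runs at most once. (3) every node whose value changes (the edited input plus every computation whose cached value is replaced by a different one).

First demand of the output computes:
  n1 = max2(-1, -9) = -1
  n2 = max2(-1, -9) = -1
  n3 = add(-1, -1) = -2
  n6 = min2(-2, -1) = -2

After the edit, cleaning proceeds:
  n1: a read changed (x3 -1->-9) — executes, giving -9.
  n2: a read changed (x3 -1->-9) — executes, giving -9.
  n3: a read changed (n1 -1->-9; n2 -1->-9) — executes, giving -18.
  n6: a read changed (n3 -2->-18; n2 -1->-9) — executes, giving -18.

Demanding n6 again yields -18.
4 computations run: n1, n2, n3, n6.
The nodes whose values change: x3, n1, n2, n3, n6.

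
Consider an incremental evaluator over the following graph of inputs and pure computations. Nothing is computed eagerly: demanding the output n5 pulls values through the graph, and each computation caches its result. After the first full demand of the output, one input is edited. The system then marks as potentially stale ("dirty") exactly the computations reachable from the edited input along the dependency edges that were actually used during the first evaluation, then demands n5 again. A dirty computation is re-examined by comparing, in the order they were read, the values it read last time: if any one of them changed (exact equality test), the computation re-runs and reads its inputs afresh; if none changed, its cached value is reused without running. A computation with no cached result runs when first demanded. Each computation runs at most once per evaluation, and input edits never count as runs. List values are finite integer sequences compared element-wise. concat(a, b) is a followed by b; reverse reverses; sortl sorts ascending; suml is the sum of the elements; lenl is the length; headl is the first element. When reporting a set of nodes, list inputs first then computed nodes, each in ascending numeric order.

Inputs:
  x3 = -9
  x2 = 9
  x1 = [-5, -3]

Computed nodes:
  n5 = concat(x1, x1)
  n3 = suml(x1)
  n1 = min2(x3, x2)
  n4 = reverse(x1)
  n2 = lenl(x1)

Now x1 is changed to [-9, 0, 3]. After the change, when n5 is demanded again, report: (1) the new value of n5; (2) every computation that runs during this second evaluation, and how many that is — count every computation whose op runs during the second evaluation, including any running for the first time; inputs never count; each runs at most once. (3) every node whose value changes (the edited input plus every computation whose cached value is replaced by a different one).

Initial pass — values computed on the first demand:
  n5 = concat([-5, -3], [-5, -3]) = [-5, -3, -5, -3]

Second demand — change propagation:
  n5: re-runs because x1 [-5, -3]->[-9, 0, 3]; x1 [-5, -3]->[-9, 0, 3]; new result [-9, 0, 3, -9, 0, 3].

n5 now evaluates to [-9, 0, 3, -9, 0, 3].
Run set: n5 (1 run).
Changed values: x1, n5.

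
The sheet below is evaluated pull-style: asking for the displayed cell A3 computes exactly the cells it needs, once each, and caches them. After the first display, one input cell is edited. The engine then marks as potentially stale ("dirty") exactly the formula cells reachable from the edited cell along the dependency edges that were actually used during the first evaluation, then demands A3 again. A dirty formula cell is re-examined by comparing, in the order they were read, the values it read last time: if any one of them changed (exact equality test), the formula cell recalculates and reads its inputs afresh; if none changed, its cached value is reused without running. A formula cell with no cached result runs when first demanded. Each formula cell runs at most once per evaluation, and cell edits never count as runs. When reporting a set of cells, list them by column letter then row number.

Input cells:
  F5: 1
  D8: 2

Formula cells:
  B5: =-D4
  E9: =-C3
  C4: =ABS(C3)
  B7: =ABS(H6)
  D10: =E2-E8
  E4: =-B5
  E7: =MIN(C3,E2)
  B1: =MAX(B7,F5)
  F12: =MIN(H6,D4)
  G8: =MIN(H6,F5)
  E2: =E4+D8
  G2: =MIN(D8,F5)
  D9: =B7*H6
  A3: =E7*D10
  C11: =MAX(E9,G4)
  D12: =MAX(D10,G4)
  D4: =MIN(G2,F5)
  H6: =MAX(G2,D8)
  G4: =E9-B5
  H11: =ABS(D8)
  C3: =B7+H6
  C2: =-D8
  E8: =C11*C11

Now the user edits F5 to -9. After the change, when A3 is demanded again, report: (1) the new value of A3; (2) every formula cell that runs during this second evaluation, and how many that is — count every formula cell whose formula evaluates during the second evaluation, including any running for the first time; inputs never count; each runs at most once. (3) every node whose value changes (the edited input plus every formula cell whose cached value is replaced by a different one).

First demand of the output computes:
  G2 = MIN(2, 1) = 1
  D4 = MIN(1, 1) = 1
  B5 = -(1) = -1
  E4 = -(-1) = 1
  E2 = 1 + 2 = 3
  H6 = MAX(1, 2) = 2
  B7 = ABS(2) = 2
  C3 = 2 + 2 = 4
  E7 = MIN(4, 3) = 3
  E9 = -(4) = -4
  G4 = -4 - -1 = -3
  C11 = MAX(-4, -3) = -3
  E8 = -3 * -3 = 9
  D10 = 3 - 9 = -6
  A3 = 3 * -6 = -18

After the edit, cleaning proceeds:
  G2: a read changed (F5 1->-9) — executes, giving -9.
  D4: a read changed (G2 1->-9; F5 1->-9) — executes, giving -9.
  B5: a read changed (D4 1->-9) — executes, giving 9.
  E4: a read changed (B5 -1->9) — executes, giving -9.
  E2: a read changed (E4 1->-9) — executes, giving -7.
  H6: a read changed (G2 1->-9) — executes, giving 2 — identical to its old value.
  B7: dirty, but its reads are unchanged (H6 unchanged); cached 2 stands.
  C3: dirty, but its reads are unchanged (B7 unchanged, H6 unchanged); cached 4 stands.
  E7: a read changed (E2 3->-7) — executes, giving -7.
  E9: dirty, but its reads are unchanged (C3 unchanged); cached -4 stands.
  G4: a read changed (B5 -1->9) — executes, giving -13.
  C11: a read changed (G4 -3->-13) — executes, giving -4.
  E8: a read changed (C11 -3->-4; C11 -3->-4) — executes, giving 16.
  D10: a read changed (E2 3->-7; E8 9->16) — executes, giving -23.
  A3: a read changed (E7 3->-7; D10 -6->-23) — executes, giving 161.

Note where the cutoff bites: B7 is checked, finds nothing changed, and keeps its cache.

Demanding A3 again yields 161.
12 formula cells run: A3, B5, C11, D4, D10, E2, E4, E7, E8, G2, G4, H6.
The nodes whose values change: A3, B5, C11, D4, D10, E2, E4, E7, E8, F5, G2, G4.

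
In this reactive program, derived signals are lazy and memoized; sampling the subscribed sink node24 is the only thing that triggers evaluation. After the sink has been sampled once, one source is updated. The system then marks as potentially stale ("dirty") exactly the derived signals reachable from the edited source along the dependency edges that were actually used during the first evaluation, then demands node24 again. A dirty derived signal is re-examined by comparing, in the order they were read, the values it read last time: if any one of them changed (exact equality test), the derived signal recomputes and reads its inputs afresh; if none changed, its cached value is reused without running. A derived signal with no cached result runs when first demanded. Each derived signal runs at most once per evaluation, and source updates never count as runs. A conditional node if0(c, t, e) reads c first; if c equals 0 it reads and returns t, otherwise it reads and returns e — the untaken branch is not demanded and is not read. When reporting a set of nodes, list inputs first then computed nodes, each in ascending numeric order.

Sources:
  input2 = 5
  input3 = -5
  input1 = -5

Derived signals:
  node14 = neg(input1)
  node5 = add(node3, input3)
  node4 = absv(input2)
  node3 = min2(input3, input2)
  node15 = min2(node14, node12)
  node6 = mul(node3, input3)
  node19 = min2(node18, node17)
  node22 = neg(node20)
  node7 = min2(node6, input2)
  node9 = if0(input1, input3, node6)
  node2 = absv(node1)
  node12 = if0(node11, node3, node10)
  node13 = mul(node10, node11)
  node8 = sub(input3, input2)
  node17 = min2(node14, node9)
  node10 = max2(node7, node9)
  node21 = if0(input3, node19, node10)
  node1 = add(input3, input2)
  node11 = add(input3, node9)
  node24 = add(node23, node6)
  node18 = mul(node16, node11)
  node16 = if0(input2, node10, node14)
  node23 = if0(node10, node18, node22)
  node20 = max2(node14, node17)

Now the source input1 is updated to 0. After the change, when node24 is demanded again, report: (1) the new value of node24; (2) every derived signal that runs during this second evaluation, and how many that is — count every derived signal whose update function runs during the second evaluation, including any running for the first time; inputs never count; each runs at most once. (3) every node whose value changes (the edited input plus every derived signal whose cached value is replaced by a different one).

First demand of the output computes:
  node3 = min2(-5, 5) = -5
  node6 = mul(-5, -5) = 25
  node7 = min2(25, 5) = 5
  node9 = if0(input1=-5 -> else branch node6) = 25
  node10 = max2(5, 25) = 25
  node14 = neg(-5) = 5
  node17 = min2(5, 25) = 5
  node20 = max2(5, 5) = 5
  node22 = neg(5) = -5
  node23 = if0(node10=25 -> else branch node22) = -5
  node24 = add(-5, 25) = 20

After the edit, cleaning proceeds:
  node9: a read changed (input1 -5->0) — executes, giving -5.
  node10: a read changed (node9 25->-5) — executes, giving 5.
  node14: a read changed (input1 -5->0) — executes, giving 0.
  node17: a read changed (node14 5->0; node9 25->-5) — executes, giving -5.
  node20: a read changed (node14 5->0; node17 5->-5) — executes, giving 0.
  node22: a read changed (node20 5->0) — executes, giving 0.
  node23: a read changed (node10 25->5; node22 -5->0) — executes, giving 0.
  node24: a read changed (node23 -5->0) — executes, giving 25.

Demanding node24 again yields 25.
8 derived signals run: node9, node10, node14, node17, node20, node22, node23, node24.
The nodes whose values change: input1, node9, node10, node14, node17, node20, node22, node23, node24.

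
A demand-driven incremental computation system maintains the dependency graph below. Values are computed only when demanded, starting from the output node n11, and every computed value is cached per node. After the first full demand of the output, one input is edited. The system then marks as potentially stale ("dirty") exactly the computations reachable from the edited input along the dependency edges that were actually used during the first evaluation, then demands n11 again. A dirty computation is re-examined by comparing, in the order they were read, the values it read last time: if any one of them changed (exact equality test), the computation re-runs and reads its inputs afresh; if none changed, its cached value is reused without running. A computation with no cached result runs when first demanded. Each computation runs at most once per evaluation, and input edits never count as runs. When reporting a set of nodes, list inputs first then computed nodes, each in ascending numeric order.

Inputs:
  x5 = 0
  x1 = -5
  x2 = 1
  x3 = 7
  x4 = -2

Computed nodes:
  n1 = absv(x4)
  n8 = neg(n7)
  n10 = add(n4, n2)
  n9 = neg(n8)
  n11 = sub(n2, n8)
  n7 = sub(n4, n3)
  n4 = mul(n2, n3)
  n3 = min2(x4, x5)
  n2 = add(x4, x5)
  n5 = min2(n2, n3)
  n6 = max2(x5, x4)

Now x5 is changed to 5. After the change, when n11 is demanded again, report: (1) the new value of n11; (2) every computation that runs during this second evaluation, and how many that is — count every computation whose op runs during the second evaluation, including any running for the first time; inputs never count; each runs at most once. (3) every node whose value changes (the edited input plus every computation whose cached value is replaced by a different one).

First evaluation (everything demanded from the output):
  n2 = add(-2, 0) = -2
  n3 = min2(-2, 0) = -2
  n4 = mul(-2, -2) = 4
  n7 = sub(4, -2) = 6
  n8 = neg(6) = -6
  n11 = sub(-2, -6) = 4

Propagation after the edit:
  n2: runs — x5 0->5; result 3.
  n3: runs — x5 0->5; result -2 (same value as before).
  n4: runs — n2 -2->3; result -6.
  n7: runs — n4 4->-6; result -4.
  n8: runs — n7 6->-4; result 4.
  n11: runs — n2 -2->3; n8 -6->4; result -1.

New value of n11: -1.
Computations that run: n2, n3, n4, n7, n8, n11 — 6 in total.
Values that change: x5, n2, n4, n7, n8, n11.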